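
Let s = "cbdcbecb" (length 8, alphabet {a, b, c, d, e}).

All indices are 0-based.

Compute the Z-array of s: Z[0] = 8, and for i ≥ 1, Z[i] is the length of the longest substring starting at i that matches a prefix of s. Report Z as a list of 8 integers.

Z[0]=8
i=1: fresh scan; Z[1]=0
i=2: fresh scan; Z[2]=0
i=3: fresh scan; Z[3]=2 grow→box=[3,5)
i=4: min(r-i=1, Z[1]=0)=0; Z[4]=0
i=5: fresh scan; Z[5]=0
i=6: fresh scan; Z[6]=2 grow→box=[6,8)
i=7: min(r-i=1, Z[1]=0)=0; Z[7]=0

[8, 0, 0, 2, 0, 0, 2, 0]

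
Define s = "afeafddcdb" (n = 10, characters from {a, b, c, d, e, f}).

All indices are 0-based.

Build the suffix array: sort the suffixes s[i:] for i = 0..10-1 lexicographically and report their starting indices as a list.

rank | idx | suffix
   0 |   3 | afddcdb
   1 |   0 | afeafddcdb
   2 |   9 | b
   3 |   7 | cdb
   4 |   8 | db
   5 |   6 | dcdb
   6 |   5 | ddcdb
   7 |   2 | eafddcdb
   8 |   4 | fddcdb
   9 |   1 | feafddcdb

[3, 0, 9, 7, 8, 6, 5, 2, 4, 1]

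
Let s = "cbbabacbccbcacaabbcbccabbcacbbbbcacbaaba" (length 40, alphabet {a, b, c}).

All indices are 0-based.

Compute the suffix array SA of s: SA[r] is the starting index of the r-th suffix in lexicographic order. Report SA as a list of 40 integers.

[39, 36, 14, 37, 3, 22, 15, 12, 33, 26, 5, 38, 35, 2, 4, 1, 28, 29, 30, 23, 16, 10, 31, 24, 17, 19, 7, 13, 21, 11, 32, 25, 34, 0, 27, 9, 18, 6, 20, 8]

rank→(start, suffix):
  0 → (39, 'a')
  1 → (36, 'aaba')
  2 → (14, 'aabbcbccabbcacbbbbcacbaaba')
  3 → (37, 'aba')
  4 → (3, 'abacbccbcacaabbcbccabbcacbbbbcacbaaba')
  5 → (22, 'abbcacbbbbcacbaaba')
  6 → (15, 'abbcbccabbcacbbbbcacbaaba')
  7 → (12, 'acaabbcbccabbcacbbbbcacbaaba')
  8 → (33, 'acbaaba')
  9 → (26, 'acbbbbcacbaaba')
  10 → (5, 'acbccbcacaabbcbccabbcacbbbbcacbaaba')
  11 → (38, 'ba')
  12 → (35, 'baaba')
  13 → (2, 'babacbccbcacaabbcbccabbcacbbbbcacbaaba')
  14 → (4, 'bacbccbcacaabbcbccabbcacbbbbcacbaaba')
  15 → (1, 'bbabacbccbcacaabbcbccabbcacbbbbcacbaaba')
  16 → (28, 'bbbbcacbaaba')
  17 → (29, 'bbbcacbaaba')
  18 → (30, 'bbcacbaaba')
  19 → (23, 'bbcacbbbbcacbaaba')
  20 → (16, 'bbcbccabbcacbbbbcacbaaba')
  21 → (10, 'bcacaabbcbccabbcacbbbbcacbaaba')
  22 → (31, 'bcacbaaba')
  23 → (24, 'bcacbbbbcacbaaba')
  24 → (17, 'bcbccabbcacbbbbcacbaaba')
  25 → (19, 'bccabbcacbbbbcacbaaba')
  26 → (7, 'bccbcacaabbcbccabbcacbbbbcacbaaba')
  27 → (13, 'caabbcbccabbcacbbbbcacbaaba')
  28 → (21, 'cabbcacbbbbcacbaaba')
  29 → (11, 'cacaabbcbccabbcacbbbbcacbaaba')
  30 → (32, 'cacbaaba')
  31 → (25, 'cacbbbbcacbaaba')
  32 → (34, 'cbaaba')
  33 → (0, 'cbbabacbccbcacaabbcbccabbcacbbbbcacbaaba')
  34 → (27, 'cbbbbcacbaaba')
  35 → (9, 'cbcacaabbcbccabbcacbbbbcacbaaba')
  36 → (18, 'cbccabbcacbbbbcacbaaba')
  37 → (6, 'cbccbcacaabbcbccabbcacbbbbcacbaaba')
  38 → (20, 'ccabbcacbbbbcacbaaba')
  39 → (8, 'ccbcacaabbcbccabbcacbbbbcacbaaba')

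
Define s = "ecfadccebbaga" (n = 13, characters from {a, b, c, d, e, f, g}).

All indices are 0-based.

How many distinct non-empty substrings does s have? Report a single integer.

85

rank→(start, suffix):
  0 → (12, 'a')
  1 → (3, 'adccebbaga')
  2 → (10, 'aga')
  3 → (9, 'baga')
  4 → (8, 'bbaga')
  5 → (5, 'ccebbaga')
  6 → (6, 'cebbaga')
  7 → (1, 'cfadccebbaga')
  8 → (4, 'dccebbaga')
  9 → (7, 'ebbaga')
  10 → (0, 'ecfadccebbaga')
  11 → (2, 'fadccebbaga')
  12 → (11, 'ga')

SA = [12, 3, 10, 9, 8, 5, 6, 1, 4, 7, 0, 2, 11]
[i] adj suffixes → lcp
  [1] 12/3 → 1 ('a')
  [2] 3/10 → 1 ('a')
  [3] 10/9 → 0 ('')
  [4] 9/8 → 1 ('b')
  [5] 8/5 → 0 ('')
  [6] 5/6 → 1 ('c')
  [7] 6/1 → 1 ('c')
  [8] 1/4 → 0 ('')
  [9] 4/7 → 0 ('')
  [10] 7/0 → 1 ('e')
  [11] 0/2 → 0 ('')
  [12] 2/11 → 0 ('')

n(n+1)/2 = 13·14/2 = 91
Σ LCP = 0 + 1 + 1 + 0 + 1 + 0 + 1 + 1 + 0 + 0 + 1 + 0 + 0 = 6
distinct = 91 − 6 = 85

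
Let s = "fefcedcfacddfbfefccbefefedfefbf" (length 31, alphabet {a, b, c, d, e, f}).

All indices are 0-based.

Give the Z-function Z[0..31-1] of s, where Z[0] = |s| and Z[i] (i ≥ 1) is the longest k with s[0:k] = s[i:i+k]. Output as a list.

[31, 0, 1, 0, 0, 0, 0, 1, 0, 0, 0, 0, 1, 0, 4, 0, 1, 0, 0, 0, 0, 3, 0, 2, 0, 0, 3, 0, 1, 0, 1]

Z[0]=31
i=1: outside box; Z[1]=0
i=2: outside box; Z[2]=1 scan→box=[2,3)
i=3: outside box; Z[3]=0
i=4: outside box; Z[4]=0
i=5: outside box; Z[5]=0
i=6: outside box; Z[6]=0
i=7: outside box; Z[7]=1 scan→box=[7,8)
i=8: outside box; Z[8]=0
i=9: outside box; Z[9]=0
i=10: outside box; Z[10]=0
i=11: outside box; Z[11]=0
i=12: outside box; Z[12]=1 scan→box=[12,13)
i=13: outside box; Z[13]=0
i=14: outside box; Z[14]=4 scan→box=[14,18)
i=15: min(r-i=3, Z[1]=0)=0; Z[15]=0
i=16: min(r-i=2, Z[2]=1)=1; Z[16]=1
i=17: min(r-i=1, Z[3]=0)=0; Z[17]=0
i=18: outside box; Z[18]=0
i=19: outside box; Z[19]=0
i=20: outside box; Z[20]=0
i=21: outside box; Z[21]=3 scan→box=[21,24)
i=22: min(r-i=2, Z[1]=0)=0; Z[22]=0
i=23: min(r-i=1, Z[2]=1)=1; Z[23]=2 scan→box=[23,25)
i=24: min(r-i=1, Z[1]=0)=0; Z[24]=0
i=25: outside box; Z[25]=0
i=26: outside box; Z[26]=3 scan→box=[26,29)
i=27: min(r-i=2, Z[1]=0)=0; Z[27]=0
i=28: min(r-i=1, Z[2]=1)=1; Z[28]=1
i=29: outside box; Z[29]=0
i=30: outside box; Z[30]=1 scan→box=[30,31)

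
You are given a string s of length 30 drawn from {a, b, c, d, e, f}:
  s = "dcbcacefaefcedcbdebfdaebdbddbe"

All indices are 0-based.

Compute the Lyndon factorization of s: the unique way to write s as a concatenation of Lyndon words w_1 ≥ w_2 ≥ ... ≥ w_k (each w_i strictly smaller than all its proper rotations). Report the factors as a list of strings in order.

["d", "c", "bc", "acefaefcedcbdebfdaebdbddbe"]

emit factor 1: 'd' (i=0, period=1)
emit factor 2: 'c' (i=1, period=1)
emit factor 3: 'bc' (i=2, period=2)
emit factor 4: 'acefaefcedcbdebfdaebdbddbe' (i=4, period=26)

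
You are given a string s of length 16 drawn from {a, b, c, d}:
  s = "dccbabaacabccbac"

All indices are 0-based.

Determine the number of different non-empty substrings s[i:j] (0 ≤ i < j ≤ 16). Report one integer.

115

rank | idx | suffix
   0 |   6 | aacabccbac
   1 |   4 | abaacabccbac
   2 |   9 | abccbac
   3 |  14 | ac
   4 |   7 | acabccbac
   5 |   5 | baacabccbac
   6 |   3 | babaacabccbac
   7 |  13 | bac
   8 |  10 | bccbac
   9 |  15 | c
  10 |   8 | cabccbac
  11 |   2 | cbabaacabccbac
  12 |  12 | cbac
  13 |   1 | ccbabaacabccbac
  14 |  11 | ccbac
  15 |   0 | dccbabaacabccbac

SA = [6, 4, 9, 14, 7, 5, 3, 13, 10, 15, 8, 2, 12, 1, 11, 0]
rank  pair      lcp
   1  s[6:],s[4:]  1  'a'
   2  s[4:],s[9:]  2  'ab'
   3  s[9:],s[14:]  1  'a'
   4  s[14:],s[7:]  2  'ac'
   5  s[7:],s[5:]  0  ''
   6  s[5:],s[3:]  2  'ba'
   7  s[3:],s[13:]  2  'ba'
   8  s[13:],s[10:]  1  'b'
   9  s[10:],s[15:]  0  ''
  10  s[15:],s[8:]  1  'c'
  11  s[8:],s[2:]  1  'c'
  12  s[2:],s[12:]  3  'cba'
  13  s[12:],s[1:]  1  'c'
  14  s[1:],s[11:]  4  'ccba'
  15  s[11:],s[0:]  0  ''

n(n+1)/2 = 16·17/2 = 136
Σ LCP = 0 + 1 + 2 + 1 + 2 + 0 + 2 + 2 + 1 + 0 + 1 + 1 + 3 + 1 + 4 + 0 = 21
distinct = 136 − 21 = 115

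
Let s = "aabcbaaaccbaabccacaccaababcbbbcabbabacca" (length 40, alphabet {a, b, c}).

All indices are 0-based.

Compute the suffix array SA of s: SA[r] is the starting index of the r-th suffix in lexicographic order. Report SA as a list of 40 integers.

sorted suffixes:
  #0 SA[0]=39  'a'
  #1 SA[1]=5  'aaaccbaabccacaccaababcbbbcabbabacca'
  #2 SA[2]=21  'aababcbbbcabbabacca'
  #3 SA[3]=0  'aabcbaaaccbaabccacaccaababcbbbcabbabacca'
  #4 SA[4]=11  'aabccacaccaababcbbbcabbabacca'
  #5 SA[5]=6  'aaccbaabccacaccaababcbbbcabbabacca'
  #6 SA[6]=22  'ababcbbbcabbabacca'
  #7 SA[7]=34  'abacca'
  #8 SA[8]=31  'abbabacca'
  #9 SA[9]=1  'abcbaaaccbaabccacaccaababcbbbcabbabacca'
  #10 SA[10]=24  'abcbbbcabbabacca'
  #11 SA[11]=12  'abccacaccaababcbbbcabbabacca'
  #12 SA[12]=16  'acaccaababcbbbcabbabacca'
  #13 SA[13]=36  'acca'
  #14 SA[14]=18  'accaababcbbbcabbabacca'
  #15 SA[15]=7  'accbaabccacaccaababcbbbcabbabacca'
  #16 SA[16]=4  'baaaccbaabccacaccaababcbbbcabbabacca'
  #17 SA[17]=10  'baabccacaccaababcbbbcabbabacca'
  #18 SA[18]=33  'babacca'
  #19 SA[19]=23  'babcbbbcabbabacca'
  #20 SA[20]=35  'bacca'
  #21 SA[21]=32  'bbabacca'
  #22 SA[22]=27  'bbbcabbabacca'
  #23 SA[23]=28  'bbcabbabacca'
  #24 SA[24]=29  'bcabbabacca'
  #25 SA[25]=2  'bcbaaaccbaabccacaccaababcbbbcabbabacca'
  #26 SA[26]=25  'bcbbbcabbabacca'
  #27 SA[27]=13  'bccacaccaababcbbbcabbabacca'
  #28 SA[28]=38  'ca'
  #29 SA[29]=20  'caababcbbbcabbabacca'
  #30 SA[30]=30  'cabbabacca'
  #31 SA[31]=15  'cacaccaababcbbbcabbabacca'
  #32 SA[32]=17  'caccaababcbbbcabbabacca'
  #33 SA[33]=3  'cbaaaccbaabccacaccaababcbbbcabbabacca'
  #34 SA[34]=9  'cbaabccacaccaababcbbbcabbabacca'
  #35 SA[35]=26  'cbbbcabbabacca'
  #36 SA[36]=37  'cca'
  #37 SA[37]=19  'ccaababcbbbcabbabacca'
  #38 SA[38]=14  'ccacaccaababcbbbcabbabacca'
  #39 SA[39]=8  'ccbaabccacaccaababcbbbcabbabacca'

[39, 5, 21, 0, 11, 6, 22, 34, 31, 1, 24, 12, 16, 36, 18, 7, 4, 10, 33, 23, 35, 32, 27, 28, 29, 2, 25, 13, 38, 20, 30, 15, 17, 3, 9, 26, 37, 19, 14, 8]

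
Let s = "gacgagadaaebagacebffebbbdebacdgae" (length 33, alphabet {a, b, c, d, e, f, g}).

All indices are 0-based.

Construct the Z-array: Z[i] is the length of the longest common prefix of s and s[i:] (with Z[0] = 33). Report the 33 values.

[33, 0, 0, 2, 0, 2, 0, 0, 0, 0, 0, 0, 0, 3, 0, 0, 0, 0, 0, 0, 0, 0, 0, 0, 0, 0, 0, 0, 0, 0, 2, 0, 0]

Z[0]=33
i=1: i≥r, start 0; Z[1]=0
i=2: i≥r, start 0; Z[2]=0
i=3: i≥r, start 0; Z[3]=2 extend→box=[3,5)
i=4: min(r-i=1, Z[1]=0)=0; Z[4]=0
i=5: i≥r, start 0; Z[5]=2 extend→box=[5,7)
i=6: min(r-i=1, Z[1]=0)=0; Z[6]=0
i=7: i≥r, start 0; Z[7]=0
i=8: i≥r, start 0; Z[8]=0
i=9: i≥r, start 0; Z[9]=0
i=10: i≥r, start 0; Z[10]=0
i=11: i≥r, start 0; Z[11]=0
i=12: i≥r, start 0; Z[12]=0
i=13: i≥r, start 0; Z[13]=3 extend→box=[13,16)
i=14: min(r-i=2, Z[1]=0)=0; Z[14]=0
i=15: min(r-i=1, Z[2]=0)=0; Z[15]=0
i=16: i≥r, start 0; Z[16]=0
i=17: i≥r, start 0; Z[17]=0
i=18: i≥r, start 0; Z[18]=0
i=19: i≥r, start 0; Z[19]=0
i=20: i≥r, start 0; Z[20]=0
i=21: i≥r, start 0; Z[21]=0
i=22: i≥r, start 0; Z[22]=0
i=23: i≥r, start 0; Z[23]=0
i=24: i≥r, start 0; Z[24]=0
i=25: i≥r, start 0; Z[25]=0
i=26: i≥r, start 0; Z[26]=0
i=27: i≥r, start 0; Z[27]=0
i=28: i≥r, start 0; Z[28]=0
i=29: i≥r, start 0; Z[29]=0
i=30: i≥r, start 0; Z[30]=2 extend→box=[30,32)
i=31: min(r-i=1, Z[1]=0)=0; Z[31]=0
i=32: i≥r, start 0; Z[32]=0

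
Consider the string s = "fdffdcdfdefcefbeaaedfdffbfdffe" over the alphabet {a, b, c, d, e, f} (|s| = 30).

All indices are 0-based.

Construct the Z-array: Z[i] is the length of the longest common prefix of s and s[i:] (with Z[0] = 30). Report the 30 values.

[30, 0, 1, 2, 0, 0, 0, 2, 0, 0, 1, 0, 0, 1, 0, 0, 0, 0, 0, 0, 4, 0, 1, 1, 0, 4, 0, 1, 1, 0]

Z[0]=30
i=1: outside box; Z[1]=0
i=2: outside box; Z[2]=1 scan→box=[2,3)
i=3: outside box; Z[3]=2 scan→box=[3,5)
i=4: min(r-i=1, Z[1]=0)=0; Z[4]=0
i=5: outside box; Z[5]=0
i=6: outside box; Z[6]=0
i=7: outside box; Z[7]=2 scan→box=[7,9)
i=8: min(r-i=1, Z[1]=0)=0; Z[8]=0
i=9: outside box; Z[9]=0
i=10: outside box; Z[10]=1 scan→box=[10,11)
i=11: outside box; Z[11]=0
i=12: outside box; Z[12]=0
i=13: outside box; Z[13]=1 scan→box=[13,14)
i=14: outside box; Z[14]=0
i=15: outside box; Z[15]=0
i=16: outside box; Z[16]=0
i=17: outside box; Z[17]=0
i=18: outside box; Z[18]=0
i=19: outside box; Z[19]=0
i=20: outside box; Z[20]=4 scan→box=[20,24)
i=21: min(r-i=3, Z[1]=0)=0; Z[21]=0
i=22: min(r-i=2, Z[2]=1)=1; Z[22]=1
i=23: min(r-i=1, Z[3]=2)=1; Z[23]=1
i=24: outside box; Z[24]=0
i=25: outside box; Z[25]=4 scan→box=[25,29)
i=26: min(r-i=3, Z[1]=0)=0; Z[26]=0
i=27: min(r-i=2, Z[2]=1)=1; Z[27]=1
i=28: min(r-i=1, Z[3]=2)=1; Z[28]=1
i=29: outside box; Z[29]=0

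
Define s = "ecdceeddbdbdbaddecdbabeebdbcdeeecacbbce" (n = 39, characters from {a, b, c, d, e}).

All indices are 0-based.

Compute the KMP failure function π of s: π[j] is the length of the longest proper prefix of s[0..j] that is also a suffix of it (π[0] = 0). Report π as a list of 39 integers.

π[0] = 0
j=1 s[j]='c': π[1]=0 (border '')
j=2 s[j]='d': π[2]=0 (border '')
j=3 s[j]='c': π[3]=0 (border '')
j=4 s[j]='e': π[4]=1 (border 'e')
j=5 s[j]='e': k: 1→0; π[5]=1 (border 'e')
j=6 s[j]='d': k: 1→0; π[6]=0 (border '')
j=7 s[j]='d': π[7]=0 (border '')
j=8 s[j]='b': π[8]=0 (border '')
j=9 s[j]='d': π[9]=0 (border '')
j=10 s[j]='b': π[10]=0 (border '')
j=11 s[j]='d': π[11]=0 (border '')
j=12 s[j]='b': π[12]=0 (border '')
j=13 s[j]='a': π[13]=0 (border '')
j=14 s[j]='d': π[14]=0 (border '')
j=15 s[j]='d': π[15]=0 (border '')
j=16 s[j]='e': π[16]=1 (border 'e')
j=17 s[j]='c': π[17]=2 (border 'ec')
j=18 s[j]='d': π[18]=3 (border 'ecd')
j=19 s[j]='b': k: 3→0; π[19]=0 (border '')
j=20 s[j]='a': π[20]=0 (border '')
j=21 s[j]='b': π[21]=0 (border '')
j=22 s[j]='e': π[22]=1 (border 'e')
j=23 s[j]='e': k: 1→0; π[23]=1 (border 'e')
j=24 s[j]='b': k: 1→0; π[24]=0 (border '')
j=25 s[j]='d': π[25]=0 (border '')
j=26 s[j]='b': π[26]=0 (border '')
j=27 s[j]='c': π[27]=0 (border '')
j=28 s[j]='d': π[28]=0 (border '')
j=29 s[j]='e': π[29]=1 (border 'e')
j=30 s[j]='e': k: 1→0; π[30]=1 (border 'e')
j=31 s[j]='e': k: 1→0; π[31]=1 (border 'e')
j=32 s[j]='c': π[32]=2 (border 'ec')
j=33 s[j]='a': k: 2→0; π[33]=0 (border '')
j=34 s[j]='c': π[34]=0 (border '')
j=35 s[j]='b': π[35]=0 (border '')
j=36 s[j]='b': π[36]=0 (border '')
j=37 s[j]='c': π[37]=0 (border '')
j=38 s[j]='e': π[38]=1 (border 'e')

[0, 0, 0, 0, 1, 1, 0, 0, 0, 0, 0, 0, 0, 0, 0, 0, 1, 2, 3, 0, 0, 0, 1, 1, 0, 0, 0, 0, 0, 1, 1, 1, 2, 0, 0, 0, 0, 0, 1]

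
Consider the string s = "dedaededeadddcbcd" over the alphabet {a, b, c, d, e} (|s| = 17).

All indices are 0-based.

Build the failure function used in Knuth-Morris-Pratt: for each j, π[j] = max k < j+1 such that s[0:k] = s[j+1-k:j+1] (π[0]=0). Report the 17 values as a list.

[0, 0, 1, 0, 0, 1, 2, 3, 2, 0, 1, 1, 1, 0, 0, 0, 1]

π[0] = 0
j=1 s[j]='e': π[1]=0 (border '')
j=2 s[j]='d': π[2]=1 (border 'd')
j=3 s[j]='a': k: 1→0; π[3]=0 (border '')
j=4 s[j]='e': π[4]=0 (border '')
j=5 s[j]='d': π[5]=1 (border 'd')
j=6 s[j]='e': π[6]=2 (border 'de')
j=7 s[j]='d': π[7]=3 (border 'ded')
j=8 s[j]='e': k: 3→1; π[8]=2 (border 'de')
j=9 s[j]='a': k: 2→0; π[9]=0 (border '')
j=10 s[j]='d': π[10]=1 (border 'd')
j=11 s[j]='d': k: 1→0; π[11]=1 (border 'd')
j=12 s[j]='d': k: 1→0; π[12]=1 (border 'd')
j=13 s[j]='c': k: 1→0; π[13]=0 (border '')
j=14 s[j]='b': π[14]=0 (border '')
j=15 s[j]='c': π[15]=0 (border '')
j=16 s[j]='d': π[16]=1 (border 'd')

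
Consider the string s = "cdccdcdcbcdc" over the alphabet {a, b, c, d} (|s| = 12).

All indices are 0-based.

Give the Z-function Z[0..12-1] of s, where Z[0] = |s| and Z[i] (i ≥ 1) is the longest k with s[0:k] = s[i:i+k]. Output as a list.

[12, 0, 1, 3, 0, 3, 0, 1, 0, 3, 0, 1]

Z[0]=12
i=1: outside box; Z[1]=0
i=2: outside box; Z[2]=1 scan→box=[2,3)
i=3: outside box; Z[3]=3 scan→box=[3,6)
i=4: min(r-i=2, Z[1]=0)=0; Z[4]=0
i=5: min(r-i=1, Z[2]=1)=1; Z[5]=3 scan→box=[5,8)
i=6: min(r-i=2, Z[1]=0)=0; Z[6]=0
i=7: min(r-i=1, Z[2]=1)=1; Z[7]=1
i=8: outside box; Z[8]=0
i=9: outside box; Z[9]=3 scan→box=[9,12)
i=10: min(r-i=2, Z[1]=0)=0; Z[10]=0
i=11: min(r-i=1, Z[2]=1)=1; Z[11]=1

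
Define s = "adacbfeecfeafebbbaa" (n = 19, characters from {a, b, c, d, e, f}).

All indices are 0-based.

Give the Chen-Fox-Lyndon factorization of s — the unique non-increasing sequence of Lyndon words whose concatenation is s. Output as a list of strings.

emit factor 1: 'ad' (i=0, period=2)
emit factor 2: 'acbfeecfeafebbb' (i=2, period=15)
emit factor 3: 'a' (i=17, period=1)
emit factor 4: 'a' (i=18, period=1)

["ad", "acbfeecfeafebbb", "a", "a"]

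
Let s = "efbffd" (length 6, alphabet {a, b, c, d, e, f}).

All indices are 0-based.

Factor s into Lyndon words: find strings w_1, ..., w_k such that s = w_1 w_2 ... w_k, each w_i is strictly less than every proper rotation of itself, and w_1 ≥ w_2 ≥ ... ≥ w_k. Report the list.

emit factor 1: 'ef' (i=0, period=2)
emit factor 2: 'bffd' (i=2, period=4)

["ef", "bffd"]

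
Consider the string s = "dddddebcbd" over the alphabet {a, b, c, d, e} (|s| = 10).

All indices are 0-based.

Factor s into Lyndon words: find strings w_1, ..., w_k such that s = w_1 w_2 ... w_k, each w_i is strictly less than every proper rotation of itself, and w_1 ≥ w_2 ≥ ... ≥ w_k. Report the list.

["ddddde", "bcbd"]

emit factor 1: 'ddddde' (i=0, period=6)
emit factor 2: 'bcbd' (i=6, period=4)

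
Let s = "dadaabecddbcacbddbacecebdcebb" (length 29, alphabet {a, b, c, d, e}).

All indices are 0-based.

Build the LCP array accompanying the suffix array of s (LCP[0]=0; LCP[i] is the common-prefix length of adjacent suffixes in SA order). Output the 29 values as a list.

[0, 1, 1, 2, 1, 0, 1, 1, 1, 1, 2, 1, 0, 1, 1, 1, 3, 2, 0, 2, 1, 2, 1, 1, 3, 0, 2, 1, 2]

rank→(start, suffix):
  0 → (3, 'aabecddbcacbddbacecebdcebb')
  1 → (4, 'abecddbcacbddbacecebdcebb')
  2 → (12, 'acbddbacecebdcebb')
  3 → (18, 'acecebdcebb')
  4 → (1, 'adaabecddbcacbddbacecebdcebb')
  5 → (28, 'b')
  6 → (17, 'bacecebdcebb')
  7 → (27, 'bb')
  8 → (10, 'bcacbddbacecebdcebb')
  9 → (23, 'bdcebb')
  10 → (14, 'bddbacecebdcebb')
  11 → (5, 'becddbcacbddbacecebdcebb')
  12 → (11, 'cacbddbacecebdcebb')
  13 → (13, 'cbddbacecebdcebb')
  14 → (7, 'cddbcacbddbacecebdcebb')
  15 → (25, 'cebb')
  16 → (21, 'cebdcebb')
  17 → (19, 'cecebdcebb')
  18 → (2, 'daabecddbcacbddbacecebdcebb')
  19 → (0, 'dadaabecddbcacbddbacecebdcebb')
  20 → (16, 'dbacecebdcebb')
  21 → (9, 'dbcacbddbacecebdcebb')
  22 → (24, 'dcebb')
  23 → (15, 'ddbacecebdcebb')
  24 → (8, 'ddbcacbddbacecebdcebb')
  25 → (26, 'ebb')
  26 → (22, 'ebdcebb')
  27 → (6, 'ecddbcacbddbacecebdcebb')
  28 → (20, 'ecebdcebb')

SA = [3, 4, 12, 18, 1, 28, 17, 27, 10, 23, 14, 5, 11, 13, 7, 25, 21, 19, 2, 0, 16, 9, 24, 15, 8, 26, 22, 6, 20]
rank  pair      lcp
   1  s[3:],s[4:]  1  'a'
   2  s[4:],s[12:]  1  'a'
   3  s[12:],s[18:]  2  'ac'
   4  s[18:],s[1:]  1  'a'
   5  s[1:],s[28:]  0  ''
   6  s[28:],s[17:]  1  'b'
   7  s[17:],s[27:]  1  'b'
   8  s[27:],s[10:]  1  'b'
   9  s[10:],s[23:]  1  'b'
  10  s[23:],s[14:]  2  'bd'
  11  s[14:],s[5:]  1  'b'
  12  s[5:],s[11:]  0  ''
  13  s[11:],s[13:]  1  'c'
  14  s[13:],s[7:]  1  'c'
  15  s[7:],s[25:]  1  'c'
  16  s[25:],s[21:]  3  'ceb'
  17  s[21:],s[19:]  2  'ce'
  18  s[19:],s[2:]  0  ''
  19  s[2:],s[0:]  2  'da'
  20  s[0:],s[16:]  1  'd'
  21  s[16:],s[9:]  2  'db'
  22  s[9:],s[24:]  1  'd'
  23  s[24:],s[15:]  1  'd'
  24  s[15:],s[8:]  3  'ddb'
  25  s[8:],s[26:]  0  ''
  26  s[26:],s[22:]  2  'eb'
  27  s[22:],s[6:]  1  'e'
  28  s[6:],s[20:]  2  'ec'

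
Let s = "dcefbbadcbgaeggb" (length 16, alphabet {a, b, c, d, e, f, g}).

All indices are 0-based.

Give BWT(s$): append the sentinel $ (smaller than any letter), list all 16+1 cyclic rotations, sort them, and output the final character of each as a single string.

bbggbfcdda$caebge

rank  rotation           last
    0  $dcefbbadcbgaeggb  b
    1  adcbgaeggb$dcefbb  b
    2  aeggb$dcefbbadcbg  g
    3  b$dcefbbadcbgaegg  g
    4  badcbgaeggb$dcefb  b
    5  bbadcbgaeggb$dcef  f
    6  bgaeggb$dcefbbadc  c
    7  cbgaeggb$dcefbbad  d
    8  cefbbadcbgaeggb$d  d
    9  dcbgaeggb$dcefbba  a
   10  dcefbbadcbgaeggb$  $
   11  efbbadcbgaeggb$dc  c
   12  eggb$dcefbbadcbga  a
   13  fbbadcbgaeggb$dce  e
   14  gaeggb$dcefbbadcb  b
   15  gb$dcefbbadcbgaeg  g
   16  ggb$dcefbbadcbgae  e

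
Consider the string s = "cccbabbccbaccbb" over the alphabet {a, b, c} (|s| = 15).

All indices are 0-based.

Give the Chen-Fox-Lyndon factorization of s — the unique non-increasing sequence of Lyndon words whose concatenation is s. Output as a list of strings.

emit factor 1: 'c' (i=0, period=1)
emit factor 2: 'c' (i=1, period=1)
emit factor 3: 'c' (i=2, period=1)
emit factor 4: 'b' (i=3, period=1)
emit factor 5: 'abbccbaccbb' (i=4, period=11)

["c", "c", "c", "b", "abbccbaccbb"]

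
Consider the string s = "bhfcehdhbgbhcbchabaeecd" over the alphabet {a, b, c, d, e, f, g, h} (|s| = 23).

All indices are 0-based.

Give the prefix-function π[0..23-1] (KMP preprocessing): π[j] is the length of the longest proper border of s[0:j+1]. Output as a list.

[0, 0, 0, 0, 0, 0, 0, 0, 1, 0, 1, 2, 0, 1, 0, 0, 0, 1, 0, 0, 0, 0, 0]

π[0] = 0
j=1 s[j]='h': π[1]=0 (border '')
j=2 s[j]='f': π[2]=0 (border '')
j=3 s[j]='c': π[3]=0 (border '')
j=4 s[j]='e': π[4]=0 (border '')
j=5 s[j]='h': π[5]=0 (border '')
j=6 s[j]='d': π[6]=0 (border '')
j=7 s[j]='h': π[7]=0 (border '')
j=8 s[j]='b': π[8]=1 (border 'b')
j=9 s[j]='g': k: 1→0; π[9]=0 (border '')
j=10 s[j]='b': π[10]=1 (border 'b')
j=11 s[j]='h': π[11]=2 (border 'bh')
j=12 s[j]='c': k: 2→0; π[12]=0 (border '')
j=13 s[j]='b': π[13]=1 (border 'b')
j=14 s[j]='c': k: 1→0; π[14]=0 (border '')
j=15 s[j]='h': π[15]=0 (border '')
j=16 s[j]='a': π[16]=0 (border '')
j=17 s[j]='b': π[17]=1 (border 'b')
j=18 s[j]='a': k: 1→0; π[18]=0 (border '')
j=19 s[j]='e': π[19]=0 (border '')
j=20 s[j]='e': π[20]=0 (border '')
j=21 s[j]='c': π[21]=0 (border '')
j=22 s[j]='d': π[22]=0 (border '')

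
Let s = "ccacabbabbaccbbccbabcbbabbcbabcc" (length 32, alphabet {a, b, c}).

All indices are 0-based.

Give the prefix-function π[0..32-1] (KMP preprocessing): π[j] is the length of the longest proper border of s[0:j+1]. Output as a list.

[0, 1, 0, 1, 0, 0, 0, 0, 0, 0, 0, 1, 2, 0, 0, 1, 2, 0, 0, 0, 1, 0, 0, 0, 0, 0, 1, 0, 0, 0, 1, 2]

π[0] = 0
j=1 s[j]='c': π[1]=1 (border 'c')
j=2 s[j]='a': k: 1→0; π[2]=0 (border '')
j=3 s[j]='c': π[3]=1 (border 'c')
j=4 s[j]='a': k: 1→0; π[4]=0 (border '')
j=5 s[j]='b': π[5]=0 (border '')
j=6 s[j]='b': π[6]=0 (border '')
j=7 s[j]='a': π[7]=0 (border '')
j=8 s[j]='b': π[8]=0 (border '')
j=9 s[j]='b': π[9]=0 (border '')
j=10 s[j]='a': π[10]=0 (border '')
j=11 s[j]='c': π[11]=1 (border 'c')
j=12 s[j]='c': π[12]=2 (border 'cc')
j=13 s[j]='b': k: 2→1→0; π[13]=0 (border '')
j=14 s[j]='b': π[14]=0 (border '')
j=15 s[j]='c': π[15]=1 (border 'c')
j=16 s[j]='c': π[16]=2 (border 'cc')
j=17 s[j]='b': k: 2→1→0; π[17]=0 (border '')
j=18 s[j]='a': π[18]=0 (border '')
j=19 s[j]='b': π[19]=0 (border '')
j=20 s[j]='c': π[20]=1 (border 'c')
j=21 s[j]='b': k: 1→0; π[21]=0 (border '')
j=22 s[j]='b': π[22]=0 (border '')
j=23 s[j]='a': π[23]=0 (border '')
j=24 s[j]='b': π[24]=0 (border '')
j=25 s[j]='b': π[25]=0 (border '')
j=26 s[j]='c': π[26]=1 (border 'c')
j=27 s[j]='b': k: 1→0; π[27]=0 (border '')
j=28 s[j]='a': π[28]=0 (border '')
j=29 s[j]='b': π[29]=0 (border '')
j=30 s[j]='c': π[30]=1 (border 'c')
j=31 s[j]='c': π[31]=2 (border 'cc')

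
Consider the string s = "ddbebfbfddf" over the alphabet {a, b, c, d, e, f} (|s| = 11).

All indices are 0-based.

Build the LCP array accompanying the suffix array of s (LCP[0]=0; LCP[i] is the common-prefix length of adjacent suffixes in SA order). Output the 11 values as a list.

rank | idx | suffix
   0 |   2 | bebfbfddf
   1 |   4 | bfbfddf
   2 |   6 | bfddf
   3 |   1 | dbebfbfddf
   4 |   0 | ddbebfbfddf
   5 |   8 | ddf
   6 |   9 | df
   7 |   3 | ebfbfddf
   8 |  10 | f
   9 |   5 | fbfddf
  10 |   7 | fddf

SA = [2, 4, 6, 1, 0, 8, 9, 3, 10, 5, 7]
[i] adj suffixes → lcp
  [1] 2/4 → 1 ('b')
  [2] 4/6 → 2 ('bf')
  [3] 6/1 → 0 ('')
  [4] 1/0 → 1 ('d')
  [5] 0/8 → 2 ('dd')
  [6] 8/9 → 1 ('d')
  [7] 9/3 → 0 ('')
  [8] 3/10 → 0 ('')
  [9] 10/5 → 1 ('f')
  [10] 5/7 → 1 ('f')

[0, 1, 2, 0, 1, 2, 1, 0, 0, 1, 1]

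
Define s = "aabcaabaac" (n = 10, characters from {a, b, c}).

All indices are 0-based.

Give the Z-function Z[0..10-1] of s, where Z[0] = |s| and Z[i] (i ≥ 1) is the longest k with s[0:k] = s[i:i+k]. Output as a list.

[10, 1, 0, 0, 3, 1, 0, 2, 1, 0]

Z[0]=10
i=1: i≥r, start 0; Z[1]=1 grow→box=[1,2)
i=2: i≥r, start 0; Z[2]=0
i=3: i≥r, start 0; Z[3]=0
i=4: i≥r, start 0; Z[4]=3 grow→box=[4,7)
i=5: min(r-i=2, Z[1]=1)=1; Z[5]=1
i=6: min(r-i=1, Z[2]=0)=0; Z[6]=0
i=7: i≥r, start 0; Z[7]=2 grow→box=[7,9)
i=8: min(r-i=1, Z[1]=1)=1; Z[8]=1
i=9: i≥r, start 0; Z[9]=0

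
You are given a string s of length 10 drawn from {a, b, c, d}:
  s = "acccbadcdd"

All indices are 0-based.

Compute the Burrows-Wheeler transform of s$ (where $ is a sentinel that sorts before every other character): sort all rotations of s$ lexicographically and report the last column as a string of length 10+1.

d$bcccaddac

rank  rotation     last
    0  $acccbadcdd  d
    1  acccbadcdd$  $
    2  adcdd$acccb  b
    3  badcdd$accc  c
    4  cbadcdd$acc  c
    5  ccbadcdd$ac  c
    6  cccbadcdd$a  a
    7  cdd$acccbad  d
    8  d$acccbadcd  d
    9  dcdd$acccba  a
   10  dd$acccbadc  c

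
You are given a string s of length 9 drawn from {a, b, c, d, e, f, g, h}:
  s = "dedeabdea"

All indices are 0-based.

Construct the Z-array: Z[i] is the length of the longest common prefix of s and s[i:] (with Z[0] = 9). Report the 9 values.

Z[0]=9
i=1: outside box; Z[1]=0
i=2: outside box; Z[2]=2 grow→box=[2,4)
i=3: min(r-i=1, Z[1]=0)=0; Z[3]=0
i=4: outside box; Z[4]=0
i=5: outside box; Z[5]=0
i=6: outside box; Z[6]=2 grow→box=[6,8)
i=7: min(r-i=1, Z[1]=0)=0; Z[7]=0
i=8: outside box; Z[8]=0

[9, 0, 2, 0, 0, 0, 2, 0, 0]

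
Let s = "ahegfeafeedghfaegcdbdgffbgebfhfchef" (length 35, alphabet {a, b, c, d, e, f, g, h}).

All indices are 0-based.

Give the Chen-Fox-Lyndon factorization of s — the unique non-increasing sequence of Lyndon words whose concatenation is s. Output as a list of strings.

emit factor 1: 'ahegfe' (i=0, period=6)
emit factor 2: 'afeedghf' (i=6, period=8)
emit factor 3: 'aegcdbdgffbgebfhfchef' (i=14, period=21)

["ahegfe", "afeedghf", "aegcdbdgffbgebfhfchef"]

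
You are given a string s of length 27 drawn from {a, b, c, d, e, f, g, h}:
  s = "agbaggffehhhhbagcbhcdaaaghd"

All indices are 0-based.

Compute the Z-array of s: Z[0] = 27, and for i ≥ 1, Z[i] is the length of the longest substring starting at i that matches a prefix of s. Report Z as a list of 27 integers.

Z[0]=27
i=1: i≥r, start 0; Z[1]=0
i=2: i≥r, start 0; Z[2]=0
i=3: i≥r, start 0; Z[3]=2 scan→box=[3,5)
i=4: min(r-i=1, Z[1]=0)=0; Z[4]=0
i=5: i≥r, start 0; Z[5]=0
i=6: i≥r, start 0; Z[6]=0
i=7: i≥r, start 0; Z[7]=0
i=8: i≥r, start 0; Z[8]=0
i=9: i≥r, start 0; Z[9]=0
i=10: i≥r, start 0; Z[10]=0
i=11: i≥r, start 0; Z[11]=0
i=12: i≥r, start 0; Z[12]=0
i=13: i≥r, start 0; Z[13]=0
i=14: i≥r, start 0; Z[14]=2 scan→box=[14,16)
i=15: min(r-i=1, Z[1]=0)=0; Z[15]=0
i=16: i≥r, start 0; Z[16]=0
i=17: i≥r, start 0; Z[17]=0
i=18: i≥r, start 0; Z[18]=0
i=19: i≥r, start 0; Z[19]=0
i=20: i≥r, start 0; Z[20]=0
i=21: i≥r, start 0; Z[21]=1 scan→box=[21,22)
i=22: i≥r, start 0; Z[22]=1 scan→box=[22,23)
i=23: i≥r, start 0; Z[23]=2 scan→box=[23,25)
i=24: min(r-i=1, Z[1]=0)=0; Z[24]=0
i=25: i≥r, start 0; Z[25]=0
i=26: i≥r, start 0; Z[26]=0

[27, 0, 0, 2, 0, 0, 0, 0, 0, 0, 0, 0, 0, 0, 2, 0, 0, 0, 0, 0, 0, 1, 1, 2, 0, 0, 0]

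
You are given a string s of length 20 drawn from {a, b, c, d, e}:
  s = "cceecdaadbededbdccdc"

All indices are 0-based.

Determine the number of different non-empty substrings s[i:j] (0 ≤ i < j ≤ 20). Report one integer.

sorted suffixes:
  #0 SA[0]=6  'aadbededbdccdc'
  #1 SA[1]=7  'adbededbdccdc'
  #2 SA[2]=14  'bdccdc'
  #3 SA[3]=9  'bededbdccdc'
  #4 SA[4]=19  'c'
  #5 SA[5]=16  'ccdc'
  #6 SA[6]=0  'cceecdaadbededbdccdc'
  #7 SA[7]=4  'cdaadbededbdccdc'
  #8 SA[8]=17  'cdc'
  #9 SA[9]=1  'ceecdaadbededbdccdc'
  #10 SA[10]=5  'daadbededbdccdc'
  #11 SA[11]=13  'dbdccdc'
  #12 SA[12]=8  'dbededbdccdc'
  #13 SA[13]=18  'dc'
  #14 SA[14]=15  'dccdc'
  #15 SA[15]=11  'dedbdccdc'
  #16 SA[16]=3  'ecdaadbededbdccdc'
  #17 SA[17]=12  'edbdccdc'
  #18 SA[18]=10  'ededbdccdc'
  #19 SA[19]=2  'eecdaadbededbdccdc'

SA = [6, 7, 14, 9, 19, 16, 0, 4, 17, 1, 5, 13, 8, 18, 15, 11, 3, 12, 10, 2]
[i] adj suffixes → lcp
  [1] 6/7 → 1 ('a')
  [2] 7/14 → 0 ('')
  [3] 14/9 → 1 ('b')
  [4] 9/19 → 0 ('')
  [5] 19/16 → 1 ('c')
  [6] 16/0 → 2 ('cc')
  [7] 0/4 → 1 ('c')
  [8] 4/17 → 2 ('cd')
  [9] 17/1 → 1 ('c')
  [10] 1/5 → 0 ('')
  [11] 5/13 → 1 ('d')
  [12] 13/8 → 2 ('db')
  [13] 8/18 → 1 ('d')
  [14] 18/15 → 2 ('dc')
  [15] 15/11 → 1 ('d')
  [16] 11/3 → 0 ('')
  [17] 3/12 → 1 ('e')
  [18] 12/10 → 2 ('ed')
  [19] 10/2 → 1 ('e')

n(n+1)/2 = 20·21/2 = 210
Σ LCP = 0 + 1 + 0 + 1 + 0 + 1 + 2 + 1 + 2 + 1 + 0 + 1 + 2 + 1 + 2 + 1 + 0 + 1 + 2 + 1 = 20
distinct = 210 − 20 = 190

190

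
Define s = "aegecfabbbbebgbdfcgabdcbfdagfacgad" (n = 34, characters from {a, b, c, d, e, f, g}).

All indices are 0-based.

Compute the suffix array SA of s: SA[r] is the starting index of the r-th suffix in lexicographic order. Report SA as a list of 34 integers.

rank | idx | suffix
   0 |   6 | abbbbebgbdfcgabdcbfdagfacgad
   1 |  19 | abdcbfdagfacgad
   2 |  29 | acgad
   3 |  32 | ad
   4 |   0 | aegecfabbbbebgbdfcgabdcbfdagfacgad
   5 |  26 | agfacgad
   6 |   7 | bbbbebgbdfcgabdcbfdagfacgad
   7 |   8 | bbbebgbdfcgabdcbfdagfacgad
   8 |   9 | bbebgbdfcgabdcbfdagfacgad
   9 |  20 | bdcbfdagfacgad
  10 |  14 | bdfcgabdcbfdagfacgad
  11 |  10 | bebgbdfcgabdcbfdagfacgad
  12 |  23 | bfdagfacgad
  13 |  12 | bgbdfcgabdcbfdagfacgad
  14 |  22 | cbfdagfacgad
  15 |   4 | cfabbbbebgbdfcgabdcbfdagfacgad
  16 |  17 | cgabdcbfdagfacgad
  17 |  30 | cgad
  18 |  33 | d
  19 |  25 | dagfacgad
  20 |  21 | dcbfdagfacgad
  21 |  15 | dfcgabdcbfdagfacgad
  22 |  11 | ebgbdfcgabdcbfdagfacgad
  23 |   3 | ecfabbbbebgbdfcgabdcbfdagfacgad
  24 |   1 | egecfabbbbebgbdfcgabdcbfdagfacgad
  25 |   5 | fabbbbebgbdfcgabdcbfdagfacgad
  26 |  28 | facgad
  27 |  16 | fcgabdcbfdagfacgad
  28 |  24 | fdagfacgad
  29 |  18 | gabdcbfdagfacgad
  30 |  31 | gad
  31 |  13 | gbdfcgabdcbfdagfacgad
  32 |   2 | gecfabbbbebgbdfcgabdcbfdagfacgad
  33 |  27 | gfacgad

[6, 19, 29, 32, 0, 26, 7, 8, 9, 20, 14, 10, 23, 12, 22, 4, 17, 30, 33, 25, 21, 15, 11, 3, 1, 5, 28, 16, 24, 18, 31, 13, 2, 27]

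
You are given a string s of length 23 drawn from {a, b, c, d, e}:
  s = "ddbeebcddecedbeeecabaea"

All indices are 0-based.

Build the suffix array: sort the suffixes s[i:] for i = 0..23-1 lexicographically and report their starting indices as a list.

[22, 18, 20, 19, 5, 2, 13, 17, 6, 10, 1, 12, 0, 7, 8, 21, 4, 16, 9, 11, 3, 15, 14]

sorted suffixes:
  #0 SA[0]=22  'a'
  #1 SA[1]=18  'abaea'
  #2 SA[2]=20  'aea'
  #3 SA[3]=19  'baea'
  #4 SA[4]=5  'bcddecedbeeecabaea'
  #5 SA[5]=2  'beebcddecedbeeecabaea'
  #6 SA[6]=13  'beeecabaea'
  #7 SA[7]=17  'cabaea'
  #8 SA[8]=6  'cddecedbeeecabaea'
  #9 SA[9]=10  'cedbeeecabaea'
  #10 SA[10]=1  'dbeebcddecedbeeecabaea'
  #11 SA[11]=12  'dbeeecabaea'
  #12 SA[12]=0  'ddbeebcddecedbeeecabaea'
  #13 SA[13]=7  'ddecedbeeecabaea'
  #14 SA[14]=8  'decedbeeecabaea'
  #15 SA[15]=21  'ea'
  #16 SA[16]=4  'ebcddecedbeeecabaea'
  #17 SA[17]=16  'ecabaea'
  #18 SA[18]=9  'ecedbeeecabaea'
  #19 SA[19]=11  'edbeeecabaea'
  #20 SA[20]=3  'eebcddecedbeeecabaea'
  #21 SA[21]=15  'eecabaea'
  #22 SA[22]=14  'eeecabaea'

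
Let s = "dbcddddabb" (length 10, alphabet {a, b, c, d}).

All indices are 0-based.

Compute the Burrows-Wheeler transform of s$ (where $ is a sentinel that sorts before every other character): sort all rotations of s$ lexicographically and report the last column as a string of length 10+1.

bdbadbd$ddc

rank  rotation     last
    0  $dbcddddabb  b
    1  abb$dbcdddd  d
    2  b$dbcddddab  b
    3  bb$dbcdddda  a
    4  bcddddabb$d  d
    5  cddddabb$db  b
    6  dabb$dbcddd  d
    7  dbcddddabb$  $
    8  ddabb$dbcdd  d
    9  dddabb$dbcd  d
   10  ddddabb$dbc  c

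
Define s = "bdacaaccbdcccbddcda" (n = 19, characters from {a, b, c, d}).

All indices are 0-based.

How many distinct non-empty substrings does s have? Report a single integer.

rank→(start, suffix):
  0 → (18, 'a')
  1 → (4, 'aaccbdcccbddcda')
  2 → (2, 'acaaccbdcccbddcda')
  3 → (5, 'accbdcccbddcda')
  4 → (0, 'bdacaaccbdcccbddcda')
  5 → (8, 'bdcccbddcda')
  6 → (13, 'bddcda')
  7 → (3, 'caaccbdcccbddcda')
  8 → (7, 'cbdcccbddcda')
  9 → (12, 'cbddcda')
  10 → (6, 'ccbdcccbddcda')
  11 → (11, 'ccbddcda')
  12 → (10, 'cccbddcda')
  13 → (16, 'cda')
  14 → (17, 'da')
  15 → (1, 'dacaaccbdcccbddcda')
  16 → (9, 'dcccbddcda')
  17 → (15, 'dcda')
  18 → (14, 'ddcda')

SA = [18, 4, 2, 5, 0, 8, 13, 3, 7, 12, 6, 11, 10, 16, 17, 1, 9, 15, 14]
rank  pair      lcp
   1  s[18:],s[4:]  1  'a'
   2  s[4:],s[2:]  1  'a'
   3  s[2:],s[5:]  2  'ac'
   4  s[5:],s[0:]  0  ''
   5  s[0:],s[8:]  2  'bd'
   6  s[8:],s[13:]  2  'bd'
   7  s[13:],s[3:]  0  ''
   8  s[3:],s[7:]  1  'c'
   9  s[7:],s[12:]  3  'cbd'
  10  s[12:],s[6:]  1  'c'
  11  s[6:],s[11:]  4  'ccbd'
  12  s[11:],s[10:]  2  'cc'
  13  s[10:],s[16:]  1  'c'
  14  s[16:],s[17:]  0  ''
  15  s[17:],s[1:]  2  'da'
  16  s[1:],s[9:]  1  'd'
  17  s[9:],s[15:]  2  'dc'
  18  s[15:],s[14:]  1  'd'

n(n+1)/2 = 19·20/2 = 190
Σ LCP = 0 + 1 + 1 + 2 + 0 + 2 + 2 + 0 + 1 + 3 + 1 + 4 + 2 + 1 + 0 + 2 + 1 + 2 + 1 = 26
distinct = 190 − 26 = 164

164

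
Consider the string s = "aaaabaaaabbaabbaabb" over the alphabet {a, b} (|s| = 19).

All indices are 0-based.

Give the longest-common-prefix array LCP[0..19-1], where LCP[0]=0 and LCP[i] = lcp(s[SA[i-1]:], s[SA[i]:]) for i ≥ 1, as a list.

[0, 5, 3, 4, 2, 3, 4, 8, 1, 2, 3, 7, 0, 1, 3, 5, 1, 2, 6]

rank | idx | suffix
   0 |   0 | aaaabaaaabbaabbaabb
   1 |   5 | aaaabbaabbaabb
   2 |   1 | aaabaaaabbaabbaabb
   3 |   6 | aaabbaabbaabb
   4 |   2 | aabaaaabbaabbaabb
   5 |  15 | aabb
   6 |  11 | aabbaabb
   7 |   7 | aabbaabbaabb
   8 |   3 | abaaaabbaabbaabb
   9 |  16 | abb
  10 |  12 | abbaabb
  11 |   8 | abbaabbaabb
  12 |  18 | b
  13 |   4 | baaaabbaabbaabb
  14 |  14 | baabb
  15 |  10 | baabbaabb
  16 |  17 | bb
  17 |  13 | bbaabb
  18 |   9 | bbaabbaabb

SA = [0, 5, 1, 6, 2, 15, 11, 7, 3, 16, 12, 8, 18, 4, 14, 10, 17, 13, 9]
i: (SA[i-1],SA[i]) lcp shared
  1: (0,5) 5 'aaaab'
  2: (5,1) 3 'aaa'
  3: (1,6) 4 'aaab'
  4: (6,2) 2 'aa'
  5: (2,15) 3 'aab'
  6: (15,11) 4 'aabb'
  7: (11,7) 8 'aabbaabb'
  8: (7,3) 1 'a'
  9: (3,16) 2 'ab'
  10: (16,12) 3 'abb'
  11: (12,8) 7 'abbaabb'
  12: (8,18) 0 ''
  13: (18,4) 1 'b'
  14: (4,14) 3 'baa'
  15: (14,10) 5 'baabb'
  16: (10,17) 1 'b'
  17: (17,13) 2 'bb'
  18: (13,9) 6 'bbaabb'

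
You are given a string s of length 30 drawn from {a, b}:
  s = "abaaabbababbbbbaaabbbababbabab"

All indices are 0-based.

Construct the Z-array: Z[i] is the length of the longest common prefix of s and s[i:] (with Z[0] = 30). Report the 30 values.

[30, 0, 1, 1, 2, 0, 0, 3, 0, 2, 0, 0, 0, 0, 0, 1, 1, 2, 0, 0, 0, 3, 0, 2, 0, 0, 3, 0, 2, 0]

Z[0]=30
i=1: i≥r, start 0; Z[1]=0
i=2: i≥r, start 0; Z[2]=1 scan→box=[2,3)
i=3: i≥r, start 0; Z[3]=1 scan→box=[3,4)
i=4: i≥r, start 0; Z[4]=2 scan→box=[4,6)
i=5: min(r-i=1, Z[1]=0)=0; Z[5]=0
i=6: i≥r, start 0; Z[6]=0
i=7: i≥r, start 0; Z[7]=3 scan→box=[7,10)
i=8: min(r-i=2, Z[1]=0)=0; Z[8]=0
i=9: min(r-i=1, Z[2]=1)=1; Z[9]=2 scan→box=[9,11)
i=10: min(r-i=1, Z[1]=0)=0; Z[10]=0
i=11: i≥r, start 0; Z[11]=0
i=12: i≥r, start 0; Z[12]=0
i=13: i≥r, start 0; Z[13]=0
i=14: i≥r, start 0; Z[14]=0
i=15: i≥r, start 0; Z[15]=1 scan→box=[15,16)
i=16: i≥r, start 0; Z[16]=1 scan→box=[16,17)
i=17: i≥r, start 0; Z[17]=2 scan→box=[17,19)
i=18: min(r-i=1, Z[1]=0)=0; Z[18]=0
i=19: i≥r, start 0; Z[19]=0
i=20: i≥r, start 0; Z[20]=0
i=21: i≥r, start 0; Z[21]=3 scan→box=[21,24)
i=22: min(r-i=2, Z[1]=0)=0; Z[22]=0
i=23: min(r-i=1, Z[2]=1)=1; Z[23]=2 scan→box=[23,25)
i=24: min(r-i=1, Z[1]=0)=0; Z[24]=0
i=25: i≥r, start 0; Z[25]=0
i=26: i≥r, start 0; Z[26]=3 scan→box=[26,29)
i=27: min(r-i=2, Z[1]=0)=0; Z[27]=0
i=28: min(r-i=1, Z[2]=1)=1; Z[28]=2 scan→box=[28,30)
i=29: min(r-i=1, Z[1]=0)=0; Z[29]=0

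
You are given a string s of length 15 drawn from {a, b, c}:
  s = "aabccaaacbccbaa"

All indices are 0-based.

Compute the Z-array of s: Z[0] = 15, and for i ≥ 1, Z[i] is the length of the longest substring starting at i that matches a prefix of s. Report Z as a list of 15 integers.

[15, 1, 0, 0, 0, 2, 2, 1, 0, 0, 0, 0, 0, 2, 1]

Z[0]=15
i=1: i≥r, start 0; Z[1]=1 scan→box=[1,2)
i=2: i≥r, start 0; Z[2]=0
i=3: i≥r, start 0; Z[3]=0
i=4: i≥r, start 0; Z[4]=0
i=5: i≥r, start 0; Z[5]=2 scan→box=[5,7)
i=6: min(r-i=1, Z[1]=1)=1; Z[6]=2 scan→box=[6,8)
i=7: min(r-i=1, Z[1]=1)=1; Z[7]=1
i=8: i≥r, start 0; Z[8]=0
i=9: i≥r, start 0; Z[9]=0
i=10: i≥r, start 0; Z[10]=0
i=11: i≥r, start 0; Z[11]=0
i=12: i≥r, start 0; Z[12]=0
i=13: i≥r, start 0; Z[13]=2 scan→box=[13,15)
i=14: min(r-i=1, Z[1]=1)=1; Z[14]=1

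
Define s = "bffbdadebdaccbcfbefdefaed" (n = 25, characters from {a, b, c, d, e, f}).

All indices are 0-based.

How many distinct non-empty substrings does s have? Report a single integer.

rank→(start, suffix):
  0 → (10, 'accbcfbefdefaed')
  1 → (5, 'adebdaccbcfbefdefaed')
  2 → (22, 'aed')
  3 → (13, 'bcfbefdefaed')
  4 → (8, 'bdaccbcfbefdefaed')
  5 → (3, 'bdadebdaccbcfbefdefaed')
  6 → (16, 'befdefaed')
  7 → (0, 'bffbdadebdaccbcfbefdefaed')
  8 → (12, 'cbcfbefdefaed')
  9 → (11, 'ccbcfbefdefaed')
  10 → (14, 'cfbefdefaed')
  11 → (24, 'd')
  12 → (9, 'daccbcfbefdefaed')
  13 → (4, 'dadebdaccbcfbefdefaed')
  14 → (6, 'debdaccbcfbefdefaed')
  15 → (19, 'defaed')
  16 → (7, 'ebdaccbcfbefdefaed')
  17 → (23, 'ed')
  18 → (20, 'efaed')
  19 → (17, 'efdefaed')
  20 → (21, 'faed')
  21 → (2, 'fbdadebdaccbcfbefdefaed')
  22 → (15, 'fbefdefaed')
  23 → (18, 'fdefaed')
  24 → (1, 'ffbdadebdaccbcfbefdefaed')

SA = [10, 5, 22, 13, 8, 3, 16, 0, 12, 11, 14, 24, 9, 4, 6, 19, 7, 23, 20, 17, 21, 2, 15, 18, 1]
[i] adj suffixes → lcp
  [1] 10/5 → 1 ('a')
  [2] 5/22 → 1 ('a')
  [3] 22/13 → 0 ('')
  [4] 13/8 → 1 ('b')
  [5] 8/3 → 3 ('bda')
  [6] 3/16 → 1 ('b')
  [7] 16/0 → 1 ('b')
  [8] 0/12 → 0 ('')
  [9] 12/11 → 1 ('c')
  [10] 11/14 → 1 ('c')
  [11] 14/24 → 0 ('')
  [12] 24/9 → 1 ('d')
  [13] 9/4 → 2 ('da')
  [14] 4/6 → 1 ('d')
  [15] 6/19 → 2 ('de')
  [16] 19/7 → 0 ('')
  [17] 7/23 → 1 ('e')
  [18] 23/20 → 1 ('e')
  [19] 20/17 → 2 ('ef')
  [20] 17/21 → 0 ('')
  [21] 21/2 → 1 ('f')
  [22] 2/15 → 2 ('fb')
  [23] 15/18 → 1 ('f')
  [24] 18/1 → 1 ('f')

n(n+1)/2 = 25·26/2 = 325
Σ LCP = 0 + 1 + 1 + 0 + 1 + 3 + 1 + 1 + 0 + 1 + 1 + 0 + 1 + 2 + 1 + 2 + 0 + 1 + 1 + 2 + 0 + 1 + 2 + 1 + 1 = 25
distinct = 325 − 25 = 300

300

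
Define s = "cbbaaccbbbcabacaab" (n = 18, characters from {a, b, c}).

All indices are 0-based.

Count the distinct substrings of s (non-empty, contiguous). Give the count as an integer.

147

sorted suffixes:
  #0 SA[0]=15  'aab'
  #1 SA[1]=3  'aaccbbbcabacaab'
  #2 SA[2]=16  'ab'
  #3 SA[3]=11  'abacaab'
  #4 SA[4]=13  'acaab'
  #5 SA[5]=4  'accbbbcabacaab'
  #6 SA[6]=17  'b'
  #7 SA[7]=2  'baaccbbbcabacaab'
  #8 SA[8]=12  'bacaab'
  #9 SA[9]=1  'bbaaccbbbcabacaab'
  #10 SA[10]=7  'bbbcabacaab'
  #11 SA[11]=8  'bbcabacaab'
  #12 SA[12]=9  'bcabacaab'
  #13 SA[13]=14  'caab'
  #14 SA[14]=10  'cabacaab'
  #15 SA[15]=0  'cbbaaccbbbcabacaab'
  #16 SA[16]=6  'cbbbcabacaab'
  #17 SA[17]=5  'ccbbbcabacaab'

SA = [15, 3, 16, 11, 13, 4, 17, 2, 12, 1, 7, 8, 9, 14, 10, 0, 6, 5]
[i] adj suffixes → lcp
  [1] 15/3 → 2 ('aa')
  [2] 3/16 → 1 ('a')
  [3] 16/11 → 2 ('ab')
  [4] 11/13 → 1 ('a')
  [5] 13/4 → 2 ('ac')
  [6] 4/17 → 0 ('')
  [7] 17/2 → 1 ('b')
  [8] 2/12 → 2 ('ba')
  [9] 12/1 → 1 ('b')
  [10] 1/7 → 2 ('bb')
  [11] 7/8 → 2 ('bb')
  [12] 8/9 → 1 ('b')
  [13] 9/14 → 0 ('')
  [14] 14/10 → 2 ('ca')
  [15] 10/0 → 1 ('c')
  [16] 0/6 → 3 ('cbb')
  [17] 6/5 → 1 ('c')

n(n+1)/2 = 18·19/2 = 171
Σ LCP = 0 + 2 + 1 + 2 + 1 + 2 + 0 + 1 + 2 + 1 + 2 + 2 + 1 + 0 + 2 + 1 + 3 + 1 = 24
distinct = 171 − 24 = 147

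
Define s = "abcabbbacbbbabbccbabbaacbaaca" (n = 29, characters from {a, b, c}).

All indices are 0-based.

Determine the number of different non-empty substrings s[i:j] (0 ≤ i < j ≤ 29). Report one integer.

377

rank | idx | suffix
   0 |  28 | a
   1 |  25 | aaca
   2 |  21 | aacbaaca
   3 |  18 | abbaacbaaca
   4 |   3 | abbbacbbbabbccbabbaacbaaca
   5 |  12 | abbccbabbaacbaaca
   6 |   0 | abcabbbacbbbabbccbabbaacbaaca
   7 |  26 | aca
   8 |  22 | acbaaca
   9 |   7 | acbbbabbccbabbaacbaaca
  10 |  24 | baaca
  11 |  20 | baacbaaca
  12 |  17 | babbaacbaaca
  13 |  11 | babbccbabbaacbaaca
  14 |   6 | bacbbbabbccbabbaacbaaca
  15 |  19 | bbaacbaaca
  16 |  10 | bbabbccbabbaacbaaca
  17 |   5 | bbacbbbabbccbabbaacbaaca
  18 |   9 | bbbabbccbabbaacbaaca
  19 |   4 | bbbacbbbabbccbabbaacbaaca
  20 |  13 | bbccbabbaacbaaca
  21 |   1 | bcabbbacbbbabbccbabbaacbaaca
  22 |  14 | bccbabbaacbaaca
  23 |  27 | ca
  24 |   2 | cabbbacbbbabbccbabbaacbaaca
  25 |  23 | cbaaca
  26 |  16 | cbabbaacbaaca
  27 |   8 | cbbbabbccbabbaacbaaca
  28 |  15 | ccbabbaacbaaca

SA = [28, 25, 21, 18, 3, 12, 0, 26, 22, 7, 24, 20, 17, 11, 6, 19, 10, 5, 9, 4, 13, 1, 14, 27, 2, 23, 16, 8, 15]
rank  pair      lcp
   1  s[28:],s[25:]  1  'a'
   2  s[25:],s[21:]  3  'aac'
   3  s[21:],s[18:]  1  'a'
   4  s[18:],s[3:]  3  'abb'
   5  s[3:],s[12:]  3  'abb'
   6  s[12:],s[0:]  2  'ab'
   7  s[0:],s[26:]  1  'a'
   8  s[26:],s[22:]  2  'ac'
   9  s[22:],s[7:]  3  'acb'
  10  s[7:],s[24:]  0  ''
  11  s[24:],s[20:]  4  'baac'
  12  s[20:],s[17:]  2  'ba'
  13  s[17:],s[11:]  4  'babb'
  14  s[11:],s[6:]  2  'ba'
  15  s[6:],s[19:]  1  'b'
  16  s[19:],s[10:]  3  'bba'
  17  s[10:],s[5:]  3  'bba'
  18  s[5:],s[9:]  2  'bb'
  19  s[9:],s[4:]  4  'bbba'
  20  s[4:],s[13:]  2  'bb'
  21  s[13:],s[1:]  1  'b'
  22  s[1:],s[14:]  2  'bc'
  23  s[14:],s[27:]  0  ''
  24  s[27:],s[2:]  2  'ca'
  25  s[2:],s[23:]  1  'c'
  26  s[23:],s[16:]  3  'cba'
  27  s[16:],s[8:]  2  'cb'
  28  s[8:],s[15:]  1  'c'

n(n+1)/2 = 29·30/2 = 435
Σ LCP = 0 + 1 + 3 + 1 + 3 + 3 + 2 + 1 + 2 + 3 + 0 + 4 + 2 + 4 + 2 + 1 + 3 + 3 + 2 + 4 + 2 + 1 + 2 + 0 + 2 + 1 + 3 + 2 + 1 = 58
distinct = 435 − 58 = 377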